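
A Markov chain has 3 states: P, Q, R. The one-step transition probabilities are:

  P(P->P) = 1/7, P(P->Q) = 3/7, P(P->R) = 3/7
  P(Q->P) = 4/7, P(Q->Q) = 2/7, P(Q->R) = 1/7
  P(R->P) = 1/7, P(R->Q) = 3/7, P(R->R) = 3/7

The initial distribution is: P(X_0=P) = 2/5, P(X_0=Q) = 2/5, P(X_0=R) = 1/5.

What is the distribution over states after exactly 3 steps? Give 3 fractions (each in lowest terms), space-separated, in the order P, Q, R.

Answer: 521/1715 643/1715 551/1715

Derivation:
Propagating the distribution step by step (d_{t+1} = d_t * P):
d_0 = (P=2/5, Q=2/5, R=1/5)
  d_1[P] = 2/5*1/7 + 2/5*4/7 + 1/5*1/7 = 11/35
  d_1[Q] = 2/5*3/7 + 2/5*2/7 + 1/5*3/7 = 13/35
  d_1[R] = 2/5*3/7 + 2/5*1/7 + 1/5*3/7 = 11/35
d_1 = (P=11/35, Q=13/35, R=11/35)
  d_2[P] = 11/35*1/7 + 13/35*4/7 + 11/35*1/7 = 74/245
  d_2[Q] = 11/35*3/7 + 13/35*2/7 + 11/35*3/7 = 92/245
  d_2[R] = 11/35*3/7 + 13/35*1/7 + 11/35*3/7 = 79/245
d_2 = (P=74/245, Q=92/245, R=79/245)
  d_3[P] = 74/245*1/7 + 92/245*4/7 + 79/245*1/7 = 521/1715
  d_3[Q] = 74/245*3/7 + 92/245*2/7 + 79/245*3/7 = 643/1715
  d_3[R] = 74/245*3/7 + 92/245*1/7 + 79/245*3/7 = 551/1715
d_3 = (P=521/1715, Q=643/1715, R=551/1715)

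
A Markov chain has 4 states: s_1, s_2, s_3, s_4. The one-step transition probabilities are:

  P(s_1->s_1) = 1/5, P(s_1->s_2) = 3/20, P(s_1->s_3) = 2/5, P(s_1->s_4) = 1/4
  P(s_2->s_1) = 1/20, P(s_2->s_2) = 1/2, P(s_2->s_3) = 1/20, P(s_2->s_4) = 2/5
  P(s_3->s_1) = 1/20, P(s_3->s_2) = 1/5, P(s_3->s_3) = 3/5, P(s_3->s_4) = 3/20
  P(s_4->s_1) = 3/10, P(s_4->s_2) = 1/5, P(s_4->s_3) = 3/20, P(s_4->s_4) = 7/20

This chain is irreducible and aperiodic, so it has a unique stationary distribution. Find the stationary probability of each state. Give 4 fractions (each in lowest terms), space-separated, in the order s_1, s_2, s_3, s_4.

Answer: 178/1231 339/1231 355/1231 359/1231

Derivation:
The stationary distribution satisfies pi = pi * P, i.e.:
  pi_s_1 = 1/5*pi_s_1 + 1/20*pi_s_2 + 1/20*pi_s_3 + 3/10*pi_s_4
  pi_s_2 = 3/20*pi_s_1 + 1/2*pi_s_2 + 1/5*pi_s_3 + 1/5*pi_s_4
  pi_s_3 = 2/5*pi_s_1 + 1/20*pi_s_2 + 3/5*pi_s_3 + 3/20*pi_s_4
  pi_s_4 = 1/4*pi_s_1 + 2/5*pi_s_2 + 3/20*pi_s_3 + 7/20*pi_s_4
with normalization: pi_s_1 + pi_s_2 + pi_s_3 + pi_s_4 = 1.

Using the first 3 balance equations plus normalization, the linear system A*pi = b is:
  [-4/5, 1/20, 1/20, 3/10] . pi = 0
  [3/20, -1/2, 1/5, 1/5] . pi = 0
  [2/5, 1/20, -2/5, 3/20] . pi = 0
  [1, 1, 1, 1] . pi = 1

Solving yields:
  pi_s_1 = 178/1231
  pi_s_2 = 339/1231
  pi_s_3 = 355/1231
  pi_s_4 = 359/1231

Verification (pi * P):
  178/1231*1/5 + 339/1231*1/20 + 355/1231*1/20 + 359/1231*3/10 = 178/1231 = pi_s_1  (ok)
  178/1231*3/20 + 339/1231*1/2 + 355/1231*1/5 + 359/1231*1/5 = 339/1231 = pi_s_2  (ok)
  178/1231*2/5 + 339/1231*1/20 + 355/1231*3/5 + 359/1231*3/20 = 355/1231 = pi_s_3  (ok)
  178/1231*1/4 + 339/1231*2/5 + 355/1231*3/20 + 359/1231*7/20 = 359/1231 = pi_s_4  (ok)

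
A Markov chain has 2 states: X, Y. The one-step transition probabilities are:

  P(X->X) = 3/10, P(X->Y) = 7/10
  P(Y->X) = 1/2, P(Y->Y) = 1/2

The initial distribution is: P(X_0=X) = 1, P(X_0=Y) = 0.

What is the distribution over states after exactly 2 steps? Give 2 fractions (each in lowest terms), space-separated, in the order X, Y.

Propagating the distribution step by step (d_{t+1} = d_t * P):
d_0 = (X=1, Y=0)
  d_1[X] = 1*3/10 + 0*1/2 = 3/10
  d_1[Y] = 1*7/10 + 0*1/2 = 7/10
d_1 = (X=3/10, Y=7/10)
  d_2[X] = 3/10*3/10 + 7/10*1/2 = 11/25
  d_2[Y] = 3/10*7/10 + 7/10*1/2 = 14/25
d_2 = (X=11/25, Y=14/25)

Answer: 11/25 14/25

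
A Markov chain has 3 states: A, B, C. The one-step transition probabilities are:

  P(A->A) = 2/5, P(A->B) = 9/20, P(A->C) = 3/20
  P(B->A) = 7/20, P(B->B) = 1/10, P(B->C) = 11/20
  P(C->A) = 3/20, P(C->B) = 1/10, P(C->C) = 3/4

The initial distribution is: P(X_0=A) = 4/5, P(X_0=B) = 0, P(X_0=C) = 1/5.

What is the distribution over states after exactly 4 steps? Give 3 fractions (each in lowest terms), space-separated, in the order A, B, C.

Answer: 208131/800000 31281/160000 54433/100000

Derivation:
Propagating the distribution step by step (d_{t+1} = d_t * P):
d_0 = (A=4/5, B=0, C=1/5)
  d_1[A] = 4/5*2/5 + 0*7/20 + 1/5*3/20 = 7/20
  d_1[B] = 4/5*9/20 + 0*1/10 + 1/5*1/10 = 19/50
  d_1[C] = 4/5*3/20 + 0*11/20 + 1/5*3/4 = 27/100
d_1 = (A=7/20, B=19/50, C=27/100)
  d_2[A] = 7/20*2/5 + 19/50*7/20 + 27/100*3/20 = 627/2000
  d_2[B] = 7/20*9/20 + 19/50*1/10 + 27/100*1/10 = 89/400
  d_2[C] = 7/20*3/20 + 19/50*11/20 + 27/100*3/4 = 58/125
d_2 = (A=627/2000, B=89/400, C=58/125)
  d_3[A] = 627/2000*2/5 + 89/400*7/20 + 58/125*3/20 = 2183/8000
  d_3[B] = 627/2000*9/20 + 89/400*1/10 + 58/125*1/10 = 8389/40000
  d_3[C] = 627/2000*3/20 + 89/400*11/20 + 58/125*3/4 = 2587/5000
d_3 = (A=2183/8000, B=8389/40000, C=2587/5000)
  d_4[A] = 2183/8000*2/5 + 8389/40000*7/20 + 2587/5000*3/20 = 208131/800000
  d_4[B] = 2183/8000*9/20 + 8389/40000*1/10 + 2587/5000*1/10 = 31281/160000
  d_4[C] = 2183/8000*3/20 + 8389/40000*11/20 + 2587/5000*3/4 = 54433/100000
d_4 = (A=208131/800000, B=31281/160000, C=54433/100000)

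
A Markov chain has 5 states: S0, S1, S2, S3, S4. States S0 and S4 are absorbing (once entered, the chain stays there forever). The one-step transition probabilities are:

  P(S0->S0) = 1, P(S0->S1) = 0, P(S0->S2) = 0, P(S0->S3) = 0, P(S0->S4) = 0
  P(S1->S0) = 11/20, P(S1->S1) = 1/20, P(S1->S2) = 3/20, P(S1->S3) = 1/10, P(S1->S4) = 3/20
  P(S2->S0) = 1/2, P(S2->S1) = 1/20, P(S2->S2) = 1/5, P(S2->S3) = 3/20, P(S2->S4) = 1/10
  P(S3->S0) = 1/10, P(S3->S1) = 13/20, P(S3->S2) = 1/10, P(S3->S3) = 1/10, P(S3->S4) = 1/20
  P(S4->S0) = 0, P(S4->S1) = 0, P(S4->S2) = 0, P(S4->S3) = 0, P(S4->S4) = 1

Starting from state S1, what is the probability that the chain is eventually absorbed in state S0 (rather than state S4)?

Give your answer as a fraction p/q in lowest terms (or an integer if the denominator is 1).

Let a_i = P(absorbed in S0 | start in state i).
Boundary conditions: a_S0 = 1, a_S4 = 0.
For each transient state i, a_i = sum_j P(i->j) * a_j:
  a_S1 = 11/20*a_S0 + 1/20*a_S1 + 3/20*a_S2 + 1/10*a_S3 + 3/20*a_S4
  a_S2 = 1/2*a_S0 + 1/20*a_S1 + 1/5*a_S2 + 3/20*a_S3 + 1/10*a_S4
  a_S3 = 1/10*a_S0 + 13/20*a_S1 + 1/10*a_S2 + 1/10*a_S3 + 1/20*a_S4

Substituting a_S0 = 1 and a_S4 = 0, rearrange to (I - Q) a = r where r[i] = P(i -> S0):
  [19/20, -3/20, -1/10] . (a_S1, a_S2, a_S3) = 11/20
  [-1/20, 4/5, -3/20] . (a_S1, a_S2, a_S3) = 1/2
  [-13/20, -1/10, 9/10] . (a_S1, a_S2, a_S3) = 1/10

Solving yields:
  a_S1 = 3764/4767
  a_S2 = 3905/4767
  a_S3 = 526/681

Starting state is S1, so the absorption probability is a_S1 = 3764/4767.

Answer: 3764/4767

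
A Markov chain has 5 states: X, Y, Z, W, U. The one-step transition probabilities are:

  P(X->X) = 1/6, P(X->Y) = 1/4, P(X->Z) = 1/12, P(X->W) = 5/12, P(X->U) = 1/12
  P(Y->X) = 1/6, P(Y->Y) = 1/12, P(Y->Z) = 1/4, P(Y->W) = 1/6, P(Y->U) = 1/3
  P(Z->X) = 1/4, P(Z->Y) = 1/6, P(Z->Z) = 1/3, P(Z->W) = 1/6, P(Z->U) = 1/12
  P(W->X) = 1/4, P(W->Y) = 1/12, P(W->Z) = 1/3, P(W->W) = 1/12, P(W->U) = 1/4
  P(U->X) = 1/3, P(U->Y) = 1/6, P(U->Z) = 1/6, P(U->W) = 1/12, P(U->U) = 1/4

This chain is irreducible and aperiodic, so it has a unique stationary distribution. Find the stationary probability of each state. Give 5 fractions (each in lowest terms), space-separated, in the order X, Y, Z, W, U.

Answer: 1729/7421 3493/22263 5144/22263 4304/22263 4135/22263

Derivation:
The stationary distribution satisfies pi = pi * P, i.e.:
  pi_X = 1/6*pi_X + 1/6*pi_Y + 1/4*pi_Z + 1/4*pi_W + 1/3*pi_U
  pi_Y = 1/4*pi_X + 1/12*pi_Y + 1/6*pi_Z + 1/12*pi_W + 1/6*pi_U
  pi_Z = 1/12*pi_X + 1/4*pi_Y + 1/3*pi_Z + 1/3*pi_W + 1/6*pi_U
  pi_W = 5/12*pi_X + 1/6*pi_Y + 1/6*pi_Z + 1/12*pi_W + 1/12*pi_U
  pi_U = 1/12*pi_X + 1/3*pi_Y + 1/12*pi_Z + 1/4*pi_W + 1/4*pi_U
with normalization: pi_X + pi_Y + pi_Z + pi_W + pi_U = 1.

Using the first 4 balance equations plus normalization, the linear system A*pi = b is:
  [-5/6, 1/6, 1/4, 1/4, 1/3] . pi = 0
  [1/4, -11/12, 1/6, 1/12, 1/6] . pi = 0
  [1/12, 1/4, -2/3, 1/3, 1/6] . pi = 0
  [5/12, 1/6, 1/6, -11/12, 1/12] . pi = 0
  [1, 1, 1, 1, 1] . pi = 1

Solving yields:
  pi_X = 1729/7421
  pi_Y = 3493/22263
  pi_Z = 5144/22263
  pi_W = 4304/22263
  pi_U = 4135/22263

Verification (pi * P):
  1729/7421*1/6 + 3493/22263*1/6 + 5144/22263*1/4 + 4304/22263*1/4 + 4135/22263*1/3 = 1729/7421 = pi_X  (ok)
  1729/7421*1/4 + 3493/22263*1/12 + 5144/22263*1/6 + 4304/22263*1/12 + 4135/22263*1/6 = 3493/22263 = pi_Y  (ok)
  1729/7421*1/12 + 3493/22263*1/4 + 5144/22263*1/3 + 4304/22263*1/3 + 4135/22263*1/6 = 5144/22263 = pi_Z  (ok)
  1729/7421*5/12 + 3493/22263*1/6 + 5144/22263*1/6 + 4304/22263*1/12 + 4135/22263*1/12 = 4304/22263 = pi_W  (ok)
  1729/7421*1/12 + 3493/22263*1/3 + 5144/22263*1/12 + 4304/22263*1/4 + 4135/22263*1/4 = 4135/22263 = pi_U  (ok)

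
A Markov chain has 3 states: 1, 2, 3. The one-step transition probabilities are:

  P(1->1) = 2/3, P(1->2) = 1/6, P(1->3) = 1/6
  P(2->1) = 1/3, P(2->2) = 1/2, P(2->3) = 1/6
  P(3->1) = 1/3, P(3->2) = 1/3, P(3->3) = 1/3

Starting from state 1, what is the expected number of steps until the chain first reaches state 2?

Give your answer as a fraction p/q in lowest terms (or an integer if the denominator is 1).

Let h_i = expected steps to first reach 2 from state i.
Boundary: h_2 = 0.
First-step equations for the other states:
  h_1 = 1 + 2/3*h_1 + 1/6*h_2 + 1/6*h_3
  h_3 = 1 + 1/3*h_1 + 1/3*h_2 + 1/3*h_3

Substituting h_2 = 0 and rearranging gives the linear system (I - Q) h = 1:
  [1/3, -1/6] . (h_1, h_3) = 1
  [-1/3, 2/3] . (h_1, h_3) = 1

Solving yields:
  h_1 = 5
  h_3 = 4

Starting state is 1, so the expected hitting time is h_1 = 5.

Answer: 5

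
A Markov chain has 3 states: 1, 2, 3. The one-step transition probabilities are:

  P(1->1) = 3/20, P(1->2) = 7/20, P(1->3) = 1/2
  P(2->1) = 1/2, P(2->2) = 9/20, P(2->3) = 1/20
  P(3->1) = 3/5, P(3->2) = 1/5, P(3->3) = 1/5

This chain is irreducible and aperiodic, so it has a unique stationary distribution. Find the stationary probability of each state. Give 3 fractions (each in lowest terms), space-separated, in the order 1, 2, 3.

Answer: 172/441 152/441 13/49

Derivation:
The stationary distribution satisfies pi = pi * P, i.e.:
  pi_1 = 3/20*pi_1 + 1/2*pi_2 + 3/5*pi_3
  pi_2 = 7/20*pi_1 + 9/20*pi_2 + 1/5*pi_3
  pi_3 = 1/2*pi_1 + 1/20*pi_2 + 1/5*pi_3
with normalization: pi_1 + pi_2 + pi_3 = 1.

Using the first 2 balance equations plus normalization, the linear system A*pi = b is:
  [-17/20, 1/2, 3/5] . pi = 0
  [7/20, -11/20, 1/5] . pi = 0
  [1, 1, 1] . pi = 1

Solving yields:
  pi_1 = 172/441
  pi_2 = 152/441
  pi_3 = 13/49

Verification (pi * P):
  172/441*3/20 + 152/441*1/2 + 13/49*3/5 = 172/441 = pi_1  (ok)
  172/441*7/20 + 152/441*9/20 + 13/49*1/5 = 152/441 = pi_2  (ok)
  172/441*1/2 + 152/441*1/20 + 13/49*1/5 = 13/49 = pi_3  (ok)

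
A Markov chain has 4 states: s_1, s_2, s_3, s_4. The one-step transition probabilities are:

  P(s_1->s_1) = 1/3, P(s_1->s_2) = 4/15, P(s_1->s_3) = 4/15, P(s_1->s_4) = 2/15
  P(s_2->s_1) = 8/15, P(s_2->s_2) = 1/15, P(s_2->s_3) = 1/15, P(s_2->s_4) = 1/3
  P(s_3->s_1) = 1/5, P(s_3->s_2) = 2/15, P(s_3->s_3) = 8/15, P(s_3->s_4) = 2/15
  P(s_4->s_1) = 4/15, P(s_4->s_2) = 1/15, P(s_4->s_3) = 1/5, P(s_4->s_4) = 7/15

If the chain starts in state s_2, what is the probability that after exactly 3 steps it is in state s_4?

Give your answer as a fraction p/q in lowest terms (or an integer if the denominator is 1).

Computing P^3 by repeated multiplication:
P^1 =
  s_1: [1/3, 4/15, 4/15, 2/15]
  s_2: [8/15, 1/15, 1/15, 1/3]
  s_3: [1/5, 2/15, 8/15, 2/15]
  s_4: [4/15, 1/15, 1/5, 7/15]
P^2 =
  s_1: [77/225, 34/225, 62/225, 52/225]
  s_2: [71/225, 8/45, 56/225, 58/225]
  s_3: [7/25, 32/225, 28/75, 46/225]
  s_4: [13/45, 2/15, 62/225, 68/225]
P^3 =
  s_1: [1051/3375, 518/3375, 994/3375, 812/3375]
  s_2: [43/135, 494/3375, 946/3375, 172/675]
  s_3: [1007/3375, 166/1125, 1094/3375, 776/3375]
  s_4: [341/1125, 482/3375, 22/75, 176/675]

(P^3)[s_2 -> s_4] = 172/675

Answer: 172/675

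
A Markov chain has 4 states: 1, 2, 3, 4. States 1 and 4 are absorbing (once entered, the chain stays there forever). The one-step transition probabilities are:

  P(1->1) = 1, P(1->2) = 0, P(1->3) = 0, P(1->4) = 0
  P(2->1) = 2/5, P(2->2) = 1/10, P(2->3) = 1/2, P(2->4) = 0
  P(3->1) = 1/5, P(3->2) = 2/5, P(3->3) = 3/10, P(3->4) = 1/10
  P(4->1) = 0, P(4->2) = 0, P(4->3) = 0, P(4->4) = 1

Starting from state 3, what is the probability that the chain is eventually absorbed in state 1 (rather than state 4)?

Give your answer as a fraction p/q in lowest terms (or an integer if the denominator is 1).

Let a_i = P(absorbed in 1 | start in state i).
Boundary conditions: a_1 = 1, a_4 = 0.
For each transient state i, a_i = sum_j P(i->j) * a_j:
  a_2 = 2/5*a_1 + 1/10*a_2 + 1/2*a_3 + 0*a_4
  a_3 = 1/5*a_1 + 2/5*a_2 + 3/10*a_3 + 1/10*a_4

Substituting a_1 = 1 and a_4 = 0, rearrange to (I - Q) a = r where r[i] = P(i -> 1):
  [9/10, -1/2] . (a_2, a_3) = 2/5
  [-2/5, 7/10] . (a_2, a_3) = 1/5

Solving yields:
  a_2 = 38/43
  a_3 = 34/43

Starting state is 3, so the absorption probability is a_3 = 34/43.

Answer: 34/43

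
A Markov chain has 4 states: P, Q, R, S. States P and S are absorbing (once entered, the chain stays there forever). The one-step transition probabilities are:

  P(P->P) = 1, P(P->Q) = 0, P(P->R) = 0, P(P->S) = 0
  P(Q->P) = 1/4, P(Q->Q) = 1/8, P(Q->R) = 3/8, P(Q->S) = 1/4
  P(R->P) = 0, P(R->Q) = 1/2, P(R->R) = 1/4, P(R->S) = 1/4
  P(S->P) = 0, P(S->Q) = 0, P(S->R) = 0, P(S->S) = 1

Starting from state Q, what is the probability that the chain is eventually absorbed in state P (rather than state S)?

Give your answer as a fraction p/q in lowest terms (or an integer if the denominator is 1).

Answer: 2/5

Derivation:
Let a_i = P(absorbed in P | start in state i).
Boundary conditions: a_P = 1, a_S = 0.
For each transient state i, a_i = sum_j P(i->j) * a_j:
  a_Q = 1/4*a_P + 1/8*a_Q + 3/8*a_R + 1/4*a_S
  a_R = 0*a_P + 1/2*a_Q + 1/4*a_R + 1/4*a_S

Substituting a_P = 1 and a_S = 0, rearrange to (I - Q) a = r where r[i] = P(i -> P):
  [7/8, -3/8] . (a_Q, a_R) = 1/4
  [-1/2, 3/4] . (a_Q, a_R) = 0

Solving yields:
  a_Q = 2/5
  a_R = 4/15

Starting state is Q, so the absorption probability is a_Q = 2/5.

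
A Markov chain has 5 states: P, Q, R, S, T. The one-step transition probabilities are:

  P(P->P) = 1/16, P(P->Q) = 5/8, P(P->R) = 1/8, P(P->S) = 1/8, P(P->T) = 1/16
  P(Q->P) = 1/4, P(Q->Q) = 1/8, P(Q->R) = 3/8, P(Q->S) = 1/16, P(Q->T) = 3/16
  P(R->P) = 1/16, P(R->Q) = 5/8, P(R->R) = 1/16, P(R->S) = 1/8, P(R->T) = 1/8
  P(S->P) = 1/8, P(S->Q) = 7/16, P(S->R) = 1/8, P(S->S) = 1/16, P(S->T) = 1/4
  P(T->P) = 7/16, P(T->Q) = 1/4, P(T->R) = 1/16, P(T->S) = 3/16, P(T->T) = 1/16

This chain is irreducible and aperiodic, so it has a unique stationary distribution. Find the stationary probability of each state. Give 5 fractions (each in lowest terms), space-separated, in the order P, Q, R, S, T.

The stationary distribution satisfies pi = pi * P, i.e.:
  pi_P = 1/16*pi_P + 1/4*pi_Q + 1/16*pi_R + 1/8*pi_S + 7/16*pi_T
  pi_Q = 5/8*pi_P + 1/8*pi_Q + 5/8*pi_R + 7/16*pi_S + 1/4*pi_T
  pi_R = 1/8*pi_P + 3/8*pi_Q + 1/16*pi_R + 1/8*pi_S + 1/16*pi_T
  pi_S = 1/8*pi_P + 1/16*pi_Q + 1/8*pi_R + 1/16*pi_S + 3/16*pi_T
  pi_T = 1/16*pi_P + 3/16*pi_Q + 1/8*pi_R + 1/4*pi_S + 1/16*pi_T
with normalization: pi_P + pi_Q + pi_R + pi_S + pi_T = 1.

Using the first 4 balance equations plus normalization, the linear system A*pi = b is:
  [-15/16, 1/4, 1/16, 1/8, 7/16] . pi = 0
  [5/8, -7/8, 5/8, 7/16, 1/4] . pi = 0
  [1/8, 3/8, -15/16, 1/8, 1/16] . pi = 0
  [1/8, 1/16, 1/8, -15/16, 3/16] . pi = 0
  [1, 1, 1, 1, 1] . pi = 1

Solving yields:
  pi_P = 392/2055
  pi_Q = 2777/7535
  pi_R = 403/2055
  pi_S = 2356/22605
  pi_T = 3173/22605

Verification (pi * P):
  392/2055*1/16 + 2777/7535*1/4 + 403/2055*1/16 + 2356/22605*1/8 + 3173/22605*7/16 = 392/2055 = pi_P  (ok)
  392/2055*5/8 + 2777/7535*1/8 + 403/2055*5/8 + 2356/22605*7/16 + 3173/22605*1/4 = 2777/7535 = pi_Q  (ok)
  392/2055*1/8 + 2777/7535*3/8 + 403/2055*1/16 + 2356/22605*1/8 + 3173/22605*1/16 = 403/2055 = pi_R  (ok)
  392/2055*1/8 + 2777/7535*1/16 + 403/2055*1/8 + 2356/22605*1/16 + 3173/22605*3/16 = 2356/22605 = pi_S  (ok)
  392/2055*1/16 + 2777/7535*3/16 + 403/2055*1/8 + 2356/22605*1/4 + 3173/22605*1/16 = 3173/22605 = pi_T  (ok)

Answer: 392/2055 2777/7535 403/2055 2356/22605 3173/22605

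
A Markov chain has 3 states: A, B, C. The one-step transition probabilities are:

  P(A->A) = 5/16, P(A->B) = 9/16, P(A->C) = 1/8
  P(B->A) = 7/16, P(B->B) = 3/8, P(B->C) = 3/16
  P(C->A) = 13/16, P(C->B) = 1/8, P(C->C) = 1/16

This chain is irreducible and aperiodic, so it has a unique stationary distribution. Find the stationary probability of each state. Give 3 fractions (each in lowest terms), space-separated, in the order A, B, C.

The stationary distribution satisfies pi = pi * P, i.e.:
  pi_A = 5/16*pi_A + 7/16*pi_B + 13/16*pi_C
  pi_B = 9/16*pi_A + 3/8*pi_B + 1/8*pi_C
  pi_C = 1/8*pi_A + 3/16*pi_B + 1/16*pi_C
with normalization: pi_A + pi_B + pi_C = 1.

Using the first 2 balance equations plus normalization, the linear system A*pi = b is:
  [-11/16, 7/16, 13/16] . pi = 0
  [9/16, -5/8, 1/8] . pi = 0
  [1, 1, 1] . pi = 1

Solving yields:
  pi_A = 24/55
  pi_B = 139/330
  pi_C = 47/330

Verification (pi * P):
  24/55*5/16 + 139/330*7/16 + 47/330*13/16 = 24/55 = pi_A  (ok)
  24/55*9/16 + 139/330*3/8 + 47/330*1/8 = 139/330 = pi_B  (ok)
  24/55*1/8 + 139/330*3/16 + 47/330*1/16 = 47/330 = pi_C  (ok)

Answer: 24/55 139/330 47/330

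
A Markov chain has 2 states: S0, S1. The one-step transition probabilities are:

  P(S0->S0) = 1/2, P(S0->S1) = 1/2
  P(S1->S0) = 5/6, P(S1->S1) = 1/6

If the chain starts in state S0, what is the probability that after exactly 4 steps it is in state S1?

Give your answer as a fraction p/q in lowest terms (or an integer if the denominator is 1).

Computing P^4 by repeated multiplication:
P^1 =
  S0: [1/2, 1/2]
  S1: [5/6, 1/6]
P^2 =
  S0: [2/3, 1/3]
  S1: [5/9, 4/9]
P^3 =
  S0: [11/18, 7/18]
  S1: [35/54, 19/54]
P^4 =
  S0: [17/27, 10/27]
  S1: [50/81, 31/81]

(P^4)[S0 -> S1] = 10/27

Answer: 10/27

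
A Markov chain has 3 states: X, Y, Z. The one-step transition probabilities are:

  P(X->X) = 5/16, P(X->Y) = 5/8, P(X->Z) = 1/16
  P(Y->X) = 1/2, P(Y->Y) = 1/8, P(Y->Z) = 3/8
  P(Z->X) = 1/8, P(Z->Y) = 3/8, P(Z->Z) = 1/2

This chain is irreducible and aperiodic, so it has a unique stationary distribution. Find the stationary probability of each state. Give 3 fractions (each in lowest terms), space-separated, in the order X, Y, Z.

The stationary distribution satisfies pi = pi * P, i.e.:
  pi_X = 5/16*pi_X + 1/2*pi_Y + 1/8*pi_Z
  pi_Y = 5/8*pi_X + 1/8*pi_Y + 3/8*pi_Z
  pi_Z = 1/16*pi_X + 3/8*pi_Y + 1/2*pi_Z
with normalization: pi_X + pi_Y + pi_Z = 1.

Using the first 2 balance equations plus normalization, the linear system A*pi = b is:
  [-11/16, 1/2, 1/8] . pi = 0
  [5/8, -7/8, 3/8] . pi = 0
  [1, 1, 1] . pi = 1

Solving yields:
  pi_X = 19/59
  pi_Y = 43/118
  pi_Z = 37/118

Verification (pi * P):
  19/59*5/16 + 43/118*1/2 + 37/118*1/8 = 19/59 = pi_X  (ok)
  19/59*5/8 + 43/118*1/8 + 37/118*3/8 = 43/118 = pi_Y  (ok)
  19/59*1/16 + 43/118*3/8 + 37/118*1/2 = 37/118 = pi_Z  (ok)

Answer: 19/59 43/118 37/118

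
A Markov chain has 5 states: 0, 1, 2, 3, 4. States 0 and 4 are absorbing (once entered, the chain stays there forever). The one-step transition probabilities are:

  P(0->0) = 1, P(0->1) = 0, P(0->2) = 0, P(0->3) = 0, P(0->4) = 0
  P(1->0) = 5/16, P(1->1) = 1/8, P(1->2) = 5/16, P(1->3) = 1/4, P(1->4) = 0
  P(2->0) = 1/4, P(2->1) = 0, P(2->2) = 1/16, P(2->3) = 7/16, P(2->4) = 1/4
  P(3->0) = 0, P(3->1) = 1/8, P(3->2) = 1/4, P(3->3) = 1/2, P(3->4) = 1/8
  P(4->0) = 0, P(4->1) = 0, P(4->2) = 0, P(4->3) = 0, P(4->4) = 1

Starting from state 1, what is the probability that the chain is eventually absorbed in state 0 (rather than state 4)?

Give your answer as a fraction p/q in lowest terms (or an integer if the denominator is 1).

Let a_i = P(absorbed in 0 | start in state i).
Boundary conditions: a_0 = 1, a_4 = 0.
For each transient state i, a_i = sum_j P(i->j) * a_j:
  a_1 = 5/16*a_0 + 1/8*a_1 + 5/16*a_2 + 1/4*a_3 + 0*a_4
  a_2 = 1/4*a_0 + 0*a_1 + 1/16*a_2 + 7/16*a_3 + 1/4*a_4
  a_3 = 0*a_0 + 1/8*a_1 + 1/4*a_2 + 1/2*a_3 + 1/8*a_4

Substituting a_0 = 1 and a_4 = 0, rearrange to (I - Q) a = r where r[i] = P(i -> 0):
  [7/8, -5/16, -1/4] . (a_1, a_2, a_3) = 5/16
  [0, 15/16, -7/16] . (a_1, a_2, a_3) = 1/4
  [-1/8, -1/4, 1/2] . (a_1, a_2, a_3) = 0

Solving yields:
  a_1 = 38/61
  a_2 = 27/61
  a_3 = 23/61

Starting state is 1, so the absorption probability is a_1 = 38/61.

Answer: 38/61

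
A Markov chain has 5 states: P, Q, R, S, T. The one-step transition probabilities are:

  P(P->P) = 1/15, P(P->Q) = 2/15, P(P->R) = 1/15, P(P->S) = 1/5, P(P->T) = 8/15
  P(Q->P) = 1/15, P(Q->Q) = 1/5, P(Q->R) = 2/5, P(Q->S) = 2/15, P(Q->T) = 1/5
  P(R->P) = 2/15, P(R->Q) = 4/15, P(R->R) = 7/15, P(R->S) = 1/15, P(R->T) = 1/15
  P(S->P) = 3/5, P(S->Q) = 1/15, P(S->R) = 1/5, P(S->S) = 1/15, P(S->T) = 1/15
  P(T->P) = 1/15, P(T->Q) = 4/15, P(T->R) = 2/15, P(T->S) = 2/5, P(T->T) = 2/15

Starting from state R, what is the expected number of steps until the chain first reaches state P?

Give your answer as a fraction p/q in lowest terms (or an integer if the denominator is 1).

Let h_i = expected steps to first reach P from state i.
Boundary: h_P = 0.
First-step equations for the other states:
  h_Q = 1 + 1/15*h_P + 1/5*h_Q + 2/5*h_R + 2/15*h_S + 1/5*h_T
  h_R = 1 + 2/15*h_P + 4/15*h_Q + 7/15*h_R + 1/15*h_S + 1/15*h_T
  h_S = 1 + 3/5*h_P + 1/15*h_Q + 1/5*h_R + 1/15*h_S + 1/15*h_T
  h_T = 1 + 1/15*h_P + 4/15*h_Q + 2/15*h_R + 2/5*h_S + 2/15*h_T

Substituting h_P = 0 and rearranging gives the linear system (I - Q) h = 1:
  [4/5, -2/5, -2/15, -1/5] . (h_Q, h_R, h_S, h_T) = 1
  [-4/15, 8/15, -1/15, -1/15] . (h_Q, h_R, h_S, h_T) = 1
  [-1/15, -1/5, 14/15, -1/15] . (h_Q, h_R, h_S, h_T) = 1
  [-4/15, -2/15, -2/5, 13/15] . (h_Q, h_R, h_S, h_T) = 1

Solving yields:
  h_Q = 13140/2131
  h_R = 12870/2131
  h_S = 6810/2131
  h_T = 11625/2131

Starting state is R, so the expected hitting time is h_R = 12870/2131.

Answer: 12870/2131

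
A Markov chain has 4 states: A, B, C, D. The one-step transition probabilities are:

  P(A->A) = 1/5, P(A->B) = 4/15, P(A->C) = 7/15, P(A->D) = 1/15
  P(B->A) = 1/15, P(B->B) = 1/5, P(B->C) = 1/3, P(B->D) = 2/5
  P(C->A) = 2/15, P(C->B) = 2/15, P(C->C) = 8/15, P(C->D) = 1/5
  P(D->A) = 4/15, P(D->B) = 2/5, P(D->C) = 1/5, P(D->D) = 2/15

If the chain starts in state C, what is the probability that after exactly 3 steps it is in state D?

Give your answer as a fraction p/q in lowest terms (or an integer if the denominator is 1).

Answer: 703/3375

Derivation:
Computing P^3 by repeated multiplication:
P^1 =
  A: [1/5, 4/15, 7/15, 1/15]
  B: [1/15, 1/5, 1/3, 2/5]
  C: [2/15, 2/15, 8/15, 1/5]
  D: [4/15, 2/5, 1/5, 2/15]
P^2 =
  A: [31/225, 44/225, 4/9, 2/9]
  B: [8/45, 59/225, 16/45, 46/225]
  C: [4/25, 16/75, 97/225, 44/225]
  D: [32/225, 52/225, 88/225, 53/225]
P^3 =
  A: [179/1125, 28/125, 1387/3375, 139/675]
  B: [523/3375, 773/3375, 451/1125, 242/1125]
  C: [526/3375, 746/3375, 56/135, 703/3375]
  D: [536/3375, 778/3375, 449/1125, 238/1125]

(P^3)[C -> D] = 703/3375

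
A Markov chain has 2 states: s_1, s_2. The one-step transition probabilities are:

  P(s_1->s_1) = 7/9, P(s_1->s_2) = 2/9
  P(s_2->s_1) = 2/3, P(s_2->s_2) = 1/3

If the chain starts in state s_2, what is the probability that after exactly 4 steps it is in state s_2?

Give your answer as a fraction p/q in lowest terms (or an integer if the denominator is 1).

Computing P^4 by repeated multiplication:
P^1 =
  s_1: [7/9, 2/9]
  s_2: [2/3, 1/3]
P^2 =
  s_1: [61/81, 20/81]
  s_2: [20/27, 7/27]
P^3 =
  s_1: [547/729, 182/729]
  s_2: [182/243, 61/243]
P^4 =
  s_1: [4921/6561, 1640/6561]
  s_2: [1640/2187, 547/2187]

(P^4)[s_2 -> s_2] = 547/2187

Answer: 547/2187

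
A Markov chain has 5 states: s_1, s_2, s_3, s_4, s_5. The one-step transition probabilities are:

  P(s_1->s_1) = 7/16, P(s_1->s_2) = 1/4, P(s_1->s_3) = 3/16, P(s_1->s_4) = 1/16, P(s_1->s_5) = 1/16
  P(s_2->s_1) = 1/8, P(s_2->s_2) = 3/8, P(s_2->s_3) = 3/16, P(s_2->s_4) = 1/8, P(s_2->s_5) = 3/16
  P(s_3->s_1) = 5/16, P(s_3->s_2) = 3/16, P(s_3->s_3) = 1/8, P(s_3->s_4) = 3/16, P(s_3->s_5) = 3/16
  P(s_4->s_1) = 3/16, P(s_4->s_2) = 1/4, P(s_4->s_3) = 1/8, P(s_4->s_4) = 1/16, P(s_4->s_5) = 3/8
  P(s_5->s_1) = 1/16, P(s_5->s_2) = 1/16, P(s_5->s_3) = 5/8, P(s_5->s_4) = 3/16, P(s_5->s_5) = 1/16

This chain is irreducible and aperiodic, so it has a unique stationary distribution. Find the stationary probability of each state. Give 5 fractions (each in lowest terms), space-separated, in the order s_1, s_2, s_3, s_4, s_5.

The stationary distribution satisfies pi = pi * P, i.e.:
  pi_s_1 = 7/16*pi_s_1 + 1/8*pi_s_2 + 5/16*pi_s_3 + 3/16*pi_s_4 + 1/16*pi_s_5
  pi_s_2 = 1/4*pi_s_1 + 3/8*pi_s_2 + 3/16*pi_s_3 + 1/4*pi_s_4 + 1/16*pi_s_5
  pi_s_3 = 3/16*pi_s_1 + 3/16*pi_s_2 + 1/8*pi_s_3 + 1/8*pi_s_4 + 5/8*pi_s_5
  pi_s_4 = 1/16*pi_s_1 + 1/8*pi_s_2 + 3/16*pi_s_3 + 1/16*pi_s_4 + 3/16*pi_s_5
  pi_s_5 = 1/16*pi_s_1 + 3/16*pi_s_2 + 3/16*pi_s_3 + 3/8*pi_s_4 + 1/16*pi_s_5
with normalization: pi_s_1 + pi_s_2 + pi_s_3 + pi_s_4 + pi_s_5 = 1.

Using the first 4 balance equations plus normalization, the linear system A*pi = b is:
  [-9/16, 1/8, 5/16, 3/16, 1/16] . pi = 0
  [1/4, -5/8, 3/16, 1/4, 1/16] . pi = 0
  [3/16, 3/16, -7/8, 1/8, 5/8] . pi = 0
  [1/16, 1/8, 3/16, -15/16, 3/16] . pi = 0
  [1, 1, 1, 1, 1] . pi = 1

Solving yields:
  pi_s_1 = 315/1297
  pi_s_2 = 3345/14267
  pi_s_3 = 3356/14267
  pi_s_4 = 1807/14267
  pi_s_5 = 2294/14267

Verification (pi * P):
  315/1297*7/16 + 3345/14267*1/8 + 3356/14267*5/16 + 1807/14267*3/16 + 2294/14267*1/16 = 315/1297 = pi_s_1  (ok)
  315/1297*1/4 + 3345/14267*3/8 + 3356/14267*3/16 + 1807/14267*1/4 + 2294/14267*1/16 = 3345/14267 = pi_s_2  (ok)
  315/1297*3/16 + 3345/14267*3/16 + 3356/14267*1/8 + 1807/14267*1/8 + 2294/14267*5/8 = 3356/14267 = pi_s_3  (ok)
  315/1297*1/16 + 3345/14267*1/8 + 3356/14267*3/16 + 1807/14267*1/16 + 2294/14267*3/16 = 1807/14267 = pi_s_4  (ok)
  315/1297*1/16 + 3345/14267*3/16 + 3356/14267*3/16 + 1807/14267*3/8 + 2294/14267*1/16 = 2294/14267 = pi_s_5  (ok)

Answer: 315/1297 3345/14267 3356/14267 1807/14267 2294/14267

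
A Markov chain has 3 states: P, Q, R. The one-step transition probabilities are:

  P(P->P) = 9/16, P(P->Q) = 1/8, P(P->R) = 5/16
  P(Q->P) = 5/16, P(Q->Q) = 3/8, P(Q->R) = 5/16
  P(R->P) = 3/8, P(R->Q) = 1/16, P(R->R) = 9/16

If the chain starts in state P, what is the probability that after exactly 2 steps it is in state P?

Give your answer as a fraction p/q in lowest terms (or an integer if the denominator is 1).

Computing P^2 by repeated multiplication:
P^1 =
  P: [9/16, 1/8, 5/16]
  Q: [5/16, 3/8, 5/16]
  R: [3/8, 1/16, 9/16]
P^2 =
  P: [121/256, 35/256, 25/64]
  Q: [105/256, 51/256, 25/64]
  R: [113/256, 27/256, 29/64]

(P^2)[P -> P] = 121/256

Answer: 121/256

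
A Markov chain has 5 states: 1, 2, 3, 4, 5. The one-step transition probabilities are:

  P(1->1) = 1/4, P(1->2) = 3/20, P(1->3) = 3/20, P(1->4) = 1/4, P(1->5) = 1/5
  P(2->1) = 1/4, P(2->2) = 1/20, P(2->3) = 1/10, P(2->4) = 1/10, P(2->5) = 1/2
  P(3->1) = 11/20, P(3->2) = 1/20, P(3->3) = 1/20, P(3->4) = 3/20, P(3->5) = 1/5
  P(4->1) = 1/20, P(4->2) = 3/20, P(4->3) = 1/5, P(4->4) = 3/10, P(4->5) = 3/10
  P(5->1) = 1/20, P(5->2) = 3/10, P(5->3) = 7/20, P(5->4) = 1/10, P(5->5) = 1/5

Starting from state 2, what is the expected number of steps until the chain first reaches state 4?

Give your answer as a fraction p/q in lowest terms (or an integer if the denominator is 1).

Answer: 2295/334

Derivation:
Let h_i = expected steps to first reach 4 from state i.
Boundary: h_4 = 0.
First-step equations for the other states:
  h_1 = 1 + 1/4*h_1 + 3/20*h_2 + 3/20*h_3 + 1/4*h_4 + 1/5*h_5
  h_2 = 1 + 1/4*h_1 + 1/20*h_2 + 1/10*h_3 + 1/10*h_4 + 1/2*h_5
  h_3 = 1 + 11/20*h_1 + 1/20*h_2 + 1/20*h_3 + 3/20*h_4 + 1/5*h_5
  h_5 = 1 + 1/20*h_1 + 3/10*h_2 + 7/20*h_3 + 1/10*h_4 + 1/5*h_5

Substituting h_4 = 0 and rearranging gives the linear system (I - Q) h = 1:
  [3/4, -3/20, -3/20, -1/5] . (h_1, h_2, h_3, h_5) = 1
  [-1/4, 19/20, -1/10, -1/2] . (h_1, h_2, h_3, h_5) = 1
  [-11/20, -1/20, 19/20, -1/5] . (h_1, h_2, h_3, h_5) = 1
  [-1/20, -3/10, -7/20, 4/5] . (h_1, h_2, h_3, h_5) = 1

Solving yields:
  h_1 = 11615/2004
  h_2 = 2295/334
  h_3 = 12475/2004
  h_5 = 9235/1336

Starting state is 2, so the expected hitting time is h_2 = 2295/334.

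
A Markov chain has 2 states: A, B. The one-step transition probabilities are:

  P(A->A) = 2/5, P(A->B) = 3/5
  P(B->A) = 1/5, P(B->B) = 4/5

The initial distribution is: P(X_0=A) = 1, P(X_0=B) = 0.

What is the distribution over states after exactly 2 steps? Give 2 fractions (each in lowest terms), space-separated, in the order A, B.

Answer: 7/25 18/25

Derivation:
Propagating the distribution step by step (d_{t+1} = d_t * P):
d_0 = (A=1, B=0)
  d_1[A] = 1*2/5 + 0*1/5 = 2/5
  d_1[B] = 1*3/5 + 0*4/5 = 3/5
d_1 = (A=2/5, B=3/5)
  d_2[A] = 2/5*2/5 + 3/5*1/5 = 7/25
  d_2[B] = 2/5*3/5 + 3/5*4/5 = 18/25
d_2 = (A=7/25, B=18/25)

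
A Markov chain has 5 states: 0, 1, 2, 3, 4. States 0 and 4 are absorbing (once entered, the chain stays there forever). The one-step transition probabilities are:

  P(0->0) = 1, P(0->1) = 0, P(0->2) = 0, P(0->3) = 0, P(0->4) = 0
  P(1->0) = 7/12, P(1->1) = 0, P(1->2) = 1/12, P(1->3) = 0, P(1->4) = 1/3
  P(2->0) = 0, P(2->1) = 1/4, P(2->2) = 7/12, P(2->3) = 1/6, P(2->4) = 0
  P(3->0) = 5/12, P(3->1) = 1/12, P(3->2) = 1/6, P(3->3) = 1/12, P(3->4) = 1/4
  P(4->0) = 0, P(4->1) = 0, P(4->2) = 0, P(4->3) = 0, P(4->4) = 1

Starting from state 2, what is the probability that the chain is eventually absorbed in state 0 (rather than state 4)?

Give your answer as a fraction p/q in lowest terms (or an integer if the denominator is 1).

Answer: 365/577

Derivation:
Let a_i = P(absorbed in 0 | start in state i).
Boundary conditions: a_0 = 1, a_4 = 0.
For each transient state i, a_i = sum_j P(i->j) * a_j:
  a_1 = 7/12*a_0 + 0*a_1 + 1/12*a_2 + 0*a_3 + 1/3*a_4
  a_2 = 0*a_0 + 1/4*a_1 + 7/12*a_2 + 1/6*a_3 + 0*a_4
  a_3 = 5/12*a_0 + 1/12*a_1 + 1/6*a_2 + 1/12*a_3 + 1/4*a_4

Substituting a_0 = 1 and a_4 = 0, rearrange to (I - Q) a = r where r[i] = P(i -> 0):
  [1, -1/12, 0] . (a_1, a_2, a_3) = 7/12
  [-1/4, 5/12, -1/6] . (a_1, a_2, a_3) = 0
  [-1/12, -1/6, 11/12] . (a_1, a_2, a_3) = 5/12

Solving yields:
  a_1 = 367/577
  a_2 = 365/577
  a_3 = 362/577

Starting state is 2, so the absorption probability is a_2 = 365/577.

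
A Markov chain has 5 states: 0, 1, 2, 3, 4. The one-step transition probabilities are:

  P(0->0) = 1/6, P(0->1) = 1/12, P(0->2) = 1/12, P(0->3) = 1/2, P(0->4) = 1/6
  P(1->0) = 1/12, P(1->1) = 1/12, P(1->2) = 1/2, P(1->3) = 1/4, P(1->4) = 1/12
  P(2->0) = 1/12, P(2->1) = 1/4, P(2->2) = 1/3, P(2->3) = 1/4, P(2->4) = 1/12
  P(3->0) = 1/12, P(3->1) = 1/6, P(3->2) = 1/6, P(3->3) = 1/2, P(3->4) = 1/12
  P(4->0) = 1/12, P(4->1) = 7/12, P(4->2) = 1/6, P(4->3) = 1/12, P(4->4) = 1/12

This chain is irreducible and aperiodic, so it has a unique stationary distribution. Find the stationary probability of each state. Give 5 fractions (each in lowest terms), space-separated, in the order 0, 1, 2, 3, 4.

Answer: 1/11 281/1386 377/1386 34/99 1/11

Derivation:
The stationary distribution satisfies pi = pi * P, i.e.:
  pi_0 = 1/6*pi_0 + 1/12*pi_1 + 1/12*pi_2 + 1/12*pi_3 + 1/12*pi_4
  pi_1 = 1/12*pi_0 + 1/12*pi_1 + 1/4*pi_2 + 1/6*pi_3 + 7/12*pi_4
  pi_2 = 1/12*pi_0 + 1/2*pi_1 + 1/3*pi_2 + 1/6*pi_3 + 1/6*pi_4
  pi_3 = 1/2*pi_0 + 1/4*pi_1 + 1/4*pi_2 + 1/2*pi_3 + 1/12*pi_4
  pi_4 = 1/6*pi_0 + 1/12*pi_1 + 1/12*pi_2 + 1/12*pi_3 + 1/12*pi_4
with normalization: pi_0 + pi_1 + pi_2 + pi_3 + pi_4 = 1.

Using the first 4 balance equations plus normalization, the linear system A*pi = b is:
  [-5/6, 1/12, 1/12, 1/12, 1/12] . pi = 0
  [1/12, -11/12, 1/4, 1/6, 7/12] . pi = 0
  [1/12, 1/2, -2/3, 1/6, 1/6] . pi = 0
  [1/2, 1/4, 1/4, -1/2, 1/12] . pi = 0
  [1, 1, 1, 1, 1] . pi = 1

Solving yields:
  pi_0 = 1/11
  pi_1 = 281/1386
  pi_2 = 377/1386
  pi_3 = 34/99
  pi_4 = 1/11

Verification (pi * P):
  1/11*1/6 + 281/1386*1/12 + 377/1386*1/12 + 34/99*1/12 + 1/11*1/12 = 1/11 = pi_0  (ok)
  1/11*1/12 + 281/1386*1/12 + 377/1386*1/4 + 34/99*1/6 + 1/11*7/12 = 281/1386 = pi_1  (ok)
  1/11*1/12 + 281/1386*1/2 + 377/1386*1/3 + 34/99*1/6 + 1/11*1/6 = 377/1386 = pi_2  (ok)
  1/11*1/2 + 281/1386*1/4 + 377/1386*1/4 + 34/99*1/2 + 1/11*1/12 = 34/99 = pi_3  (ok)
  1/11*1/6 + 281/1386*1/12 + 377/1386*1/12 + 34/99*1/12 + 1/11*1/12 = 1/11 = pi_4  (ok)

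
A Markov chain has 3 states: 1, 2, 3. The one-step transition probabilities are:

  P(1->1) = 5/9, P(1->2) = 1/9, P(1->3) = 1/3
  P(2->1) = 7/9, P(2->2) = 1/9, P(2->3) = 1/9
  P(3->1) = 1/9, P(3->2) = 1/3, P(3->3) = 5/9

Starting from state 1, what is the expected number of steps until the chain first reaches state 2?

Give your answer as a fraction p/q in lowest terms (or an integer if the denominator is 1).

Let h_i = expected steps to first reach 2 from state i.
Boundary: h_2 = 0.
First-step equations for the other states:
  h_1 = 1 + 5/9*h_1 + 1/9*h_2 + 1/3*h_3
  h_3 = 1 + 1/9*h_1 + 1/3*h_2 + 5/9*h_3

Substituting h_2 = 0 and rearranging gives the linear system (I - Q) h = 1:
  [4/9, -1/3] . (h_1, h_3) = 1
  [-1/9, 4/9] . (h_1, h_3) = 1

Solving yields:
  h_1 = 63/13
  h_3 = 45/13

Starting state is 1, so the expected hitting time is h_1 = 63/13.

Answer: 63/13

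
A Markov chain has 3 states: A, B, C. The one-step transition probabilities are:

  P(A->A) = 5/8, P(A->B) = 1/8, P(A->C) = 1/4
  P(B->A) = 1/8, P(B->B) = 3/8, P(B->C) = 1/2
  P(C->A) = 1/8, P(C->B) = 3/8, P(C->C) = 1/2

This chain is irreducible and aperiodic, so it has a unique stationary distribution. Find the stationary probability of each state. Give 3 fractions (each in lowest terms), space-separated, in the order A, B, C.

The stationary distribution satisfies pi = pi * P, i.e.:
  pi_A = 5/8*pi_A + 1/8*pi_B + 1/8*pi_C
  pi_B = 1/8*pi_A + 3/8*pi_B + 3/8*pi_C
  pi_C = 1/4*pi_A + 1/2*pi_B + 1/2*pi_C
with normalization: pi_A + pi_B + pi_C = 1.

Using the first 2 balance equations plus normalization, the linear system A*pi = b is:
  [-3/8, 1/8, 1/8] . pi = 0
  [1/8, -5/8, 3/8] . pi = 0
  [1, 1, 1] . pi = 1

Solving yields:
  pi_A = 1/4
  pi_B = 5/16
  pi_C = 7/16

Verification (pi * P):
  1/4*5/8 + 5/16*1/8 + 7/16*1/8 = 1/4 = pi_A  (ok)
  1/4*1/8 + 5/16*3/8 + 7/16*3/8 = 5/16 = pi_B  (ok)
  1/4*1/4 + 5/16*1/2 + 7/16*1/2 = 7/16 = pi_C  (ok)

Answer: 1/4 5/16 7/16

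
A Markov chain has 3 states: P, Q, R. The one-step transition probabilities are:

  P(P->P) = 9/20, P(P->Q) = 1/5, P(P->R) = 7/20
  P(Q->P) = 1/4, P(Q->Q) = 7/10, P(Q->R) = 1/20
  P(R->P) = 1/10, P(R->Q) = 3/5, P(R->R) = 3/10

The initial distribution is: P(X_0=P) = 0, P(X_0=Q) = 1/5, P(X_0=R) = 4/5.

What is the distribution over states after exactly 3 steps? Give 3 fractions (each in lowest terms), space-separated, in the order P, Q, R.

Answer: 10999/40000 707/1250 6377/40000

Derivation:
Propagating the distribution step by step (d_{t+1} = d_t * P):
d_0 = (P=0, Q=1/5, R=4/5)
  d_1[P] = 0*9/20 + 1/5*1/4 + 4/5*1/10 = 13/100
  d_1[Q] = 0*1/5 + 1/5*7/10 + 4/5*3/5 = 31/50
  d_1[R] = 0*7/20 + 1/5*1/20 + 4/5*3/10 = 1/4
d_1 = (P=13/100, Q=31/50, R=1/4)
  d_2[P] = 13/100*9/20 + 31/50*1/4 + 1/4*1/10 = 477/2000
  d_2[Q] = 13/100*1/5 + 31/50*7/10 + 1/4*3/5 = 61/100
  d_2[R] = 13/100*7/20 + 31/50*1/20 + 1/4*3/10 = 303/2000
d_2 = (P=477/2000, Q=61/100, R=303/2000)
  d_3[P] = 477/2000*9/20 + 61/100*1/4 + 303/2000*1/10 = 10999/40000
  d_3[Q] = 477/2000*1/5 + 61/100*7/10 + 303/2000*3/5 = 707/1250
  d_3[R] = 477/2000*7/20 + 61/100*1/20 + 303/2000*3/10 = 6377/40000
d_3 = (P=10999/40000, Q=707/1250, R=6377/40000)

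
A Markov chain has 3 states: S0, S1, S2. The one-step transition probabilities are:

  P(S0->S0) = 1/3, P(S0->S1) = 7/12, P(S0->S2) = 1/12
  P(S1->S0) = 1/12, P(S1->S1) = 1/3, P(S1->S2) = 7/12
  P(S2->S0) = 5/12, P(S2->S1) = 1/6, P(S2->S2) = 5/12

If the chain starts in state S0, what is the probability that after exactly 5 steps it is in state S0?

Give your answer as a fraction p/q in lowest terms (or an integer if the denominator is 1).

Answer: 17575/62208

Derivation:
Computing P^5 by repeated multiplication:
P^1 =
  S0: [1/3, 7/12, 1/12]
  S1: [1/12, 1/3, 7/12]
  S2: [5/12, 1/6, 5/12]
P^2 =
  S0: [7/36, 29/72, 29/72]
  S1: [43/144, 37/144, 4/9]
  S2: [47/144, 53/144, 11/36]
P^3 =
  S0: [115/432, 17/54, 181/432]
  S1: [529/1728, 577/1728, 311/864]
  S2: [461/1728, 629/1728, 319/864]
P^4 =
  S0: [1501/5184, 1711/5184, 493/1296]
  S1: [5803/20736, 7255/20736, 3839/10368]
  S2: [5663/20736, 7019/20736, 4027/10368]
P^5 =
  S0: [17575/62208, 21295/62208, 11669/31104]
  S1: [68857/248832, 84997/248832, 47489/124416]
  S2: [69941/248832, 83825/248832, 47533/124416]

(P^5)[S0 -> S0] = 17575/62208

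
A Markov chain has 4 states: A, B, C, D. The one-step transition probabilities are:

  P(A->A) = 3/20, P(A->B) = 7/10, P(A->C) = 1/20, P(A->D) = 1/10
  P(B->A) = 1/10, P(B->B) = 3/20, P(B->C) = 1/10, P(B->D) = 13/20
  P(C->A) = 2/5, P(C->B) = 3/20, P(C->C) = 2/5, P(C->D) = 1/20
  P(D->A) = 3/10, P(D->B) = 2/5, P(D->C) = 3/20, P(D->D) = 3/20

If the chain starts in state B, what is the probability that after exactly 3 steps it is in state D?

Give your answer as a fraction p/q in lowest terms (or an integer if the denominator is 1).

Computing P^3 by repeated multiplication:
P^1 =
  A: [3/20, 7/10, 1/20, 1/10]
  B: [1/10, 3/20, 1/10, 13/20]
  C: [2/5, 3/20, 2/5, 1/20]
  D: [3/10, 2/5, 3/20, 3/20]
P^2 =
  A: [57/400, 103/400, 9/80, 39/80]
  B: [53/200, 147/400, 63/400, 21/100]
  C: [1/4, 153/400, 81/400, 33/200]
  D: [19/100, 141/400, 11/80, 8/25]
P^3 =
  A: [1907/8000, 1401/4000, 151/1000, 2083/8000]
  B: [81/400, 1393/4000, 289/2000, 1219/4000]
  C: [33/160, 263/800, 313/2000, 617/2000]
  D: [859/4000, 669/2000, 591/4000, 303/1000]

(P^3)[B -> D] = 1219/4000

Answer: 1219/4000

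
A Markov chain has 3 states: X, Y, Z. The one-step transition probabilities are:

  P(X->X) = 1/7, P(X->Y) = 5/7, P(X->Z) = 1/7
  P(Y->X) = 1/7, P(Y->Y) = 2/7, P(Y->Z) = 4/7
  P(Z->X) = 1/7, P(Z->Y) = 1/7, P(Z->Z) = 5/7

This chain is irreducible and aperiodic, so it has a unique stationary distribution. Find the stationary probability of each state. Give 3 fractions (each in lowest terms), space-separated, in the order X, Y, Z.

The stationary distribution satisfies pi = pi * P, i.e.:
  pi_X = 1/7*pi_X + 1/7*pi_Y + 1/7*pi_Z
  pi_Y = 5/7*pi_X + 2/7*pi_Y + 1/7*pi_Z
  pi_Z = 1/7*pi_X + 4/7*pi_Y + 5/7*pi_Z
with normalization: pi_X + pi_Y + pi_Z = 1.

Using the first 2 balance equations plus normalization, the linear system A*pi = b is:
  [-6/7, 1/7, 1/7] . pi = 0
  [5/7, -5/7, 1/7] . pi = 0
  [1, 1, 1] . pi = 1

Solving yields:
  pi_X = 1/7
  pi_Y = 11/42
  pi_Z = 25/42

Verification (pi * P):
  1/7*1/7 + 11/42*1/7 + 25/42*1/7 = 1/7 = pi_X  (ok)
  1/7*5/7 + 11/42*2/7 + 25/42*1/7 = 11/42 = pi_Y  (ok)
  1/7*1/7 + 11/42*4/7 + 25/42*5/7 = 25/42 = pi_Z  (ok)

Answer: 1/7 11/42 25/42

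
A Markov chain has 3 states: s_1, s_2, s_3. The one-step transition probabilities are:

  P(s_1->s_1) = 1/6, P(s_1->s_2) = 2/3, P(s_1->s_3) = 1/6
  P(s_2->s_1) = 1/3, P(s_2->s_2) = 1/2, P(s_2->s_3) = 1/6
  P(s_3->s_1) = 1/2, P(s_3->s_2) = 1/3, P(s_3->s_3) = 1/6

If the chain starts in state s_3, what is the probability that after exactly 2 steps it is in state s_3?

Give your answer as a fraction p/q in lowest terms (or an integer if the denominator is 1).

Answer: 1/6

Derivation:
Computing P^2 by repeated multiplication:
P^1 =
  s_1: [1/6, 2/3, 1/6]
  s_2: [1/3, 1/2, 1/6]
  s_3: [1/2, 1/3, 1/6]
P^2 =
  s_1: [1/3, 1/2, 1/6]
  s_2: [11/36, 19/36, 1/6]
  s_3: [5/18, 5/9, 1/6]

(P^2)[s_3 -> s_3] = 1/6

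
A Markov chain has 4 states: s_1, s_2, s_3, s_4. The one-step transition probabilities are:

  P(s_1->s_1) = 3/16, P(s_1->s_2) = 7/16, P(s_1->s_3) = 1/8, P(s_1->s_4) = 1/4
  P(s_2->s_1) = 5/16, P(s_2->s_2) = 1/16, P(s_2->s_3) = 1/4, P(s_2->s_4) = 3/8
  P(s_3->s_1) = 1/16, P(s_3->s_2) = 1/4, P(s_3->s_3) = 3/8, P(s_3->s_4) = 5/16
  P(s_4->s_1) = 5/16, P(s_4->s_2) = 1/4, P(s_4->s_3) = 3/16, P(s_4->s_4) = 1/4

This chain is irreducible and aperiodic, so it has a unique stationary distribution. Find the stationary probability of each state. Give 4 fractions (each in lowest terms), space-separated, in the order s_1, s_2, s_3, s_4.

The stationary distribution satisfies pi = pi * P, i.e.:
  pi_s_1 = 3/16*pi_s_1 + 5/16*pi_s_2 + 1/16*pi_s_3 + 5/16*pi_s_4
  pi_s_2 = 7/16*pi_s_1 + 1/16*pi_s_2 + 1/4*pi_s_3 + 1/4*pi_s_4
  pi_s_3 = 1/8*pi_s_1 + 1/4*pi_s_2 + 3/8*pi_s_3 + 3/16*pi_s_4
  pi_s_4 = 1/4*pi_s_1 + 3/8*pi_s_2 + 5/16*pi_s_3 + 1/4*pi_s_4
with normalization: pi_s_1 + pi_s_2 + pi_s_3 + pi_s_4 = 1.

Using the first 3 balance equations plus normalization, the linear system A*pi = b is:
  [-13/16, 5/16, 1/16, 5/16] . pi = 0
  [7/16, -15/16, 1/4, 1/4] . pi = 0
  [1/8, 1/4, -5/8, 3/16] . pi = 0
  [1, 1, 1, 1] . pi = 1

Solving yields:
  pi_s_1 = 991/4382
  pi_s_2 = 1079/4382
  pi_s_3 = 509/2191
  pi_s_4 = 647/2191

Verification (pi * P):
  991/4382*3/16 + 1079/4382*5/16 + 509/2191*1/16 + 647/2191*5/16 = 991/4382 = pi_s_1  (ok)
  991/4382*7/16 + 1079/4382*1/16 + 509/2191*1/4 + 647/2191*1/4 = 1079/4382 = pi_s_2  (ok)
  991/4382*1/8 + 1079/4382*1/4 + 509/2191*3/8 + 647/2191*3/16 = 509/2191 = pi_s_3  (ok)
  991/4382*1/4 + 1079/4382*3/8 + 509/2191*5/16 + 647/2191*1/4 = 647/2191 = pi_s_4  (ok)

Answer: 991/4382 1079/4382 509/2191 647/2191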